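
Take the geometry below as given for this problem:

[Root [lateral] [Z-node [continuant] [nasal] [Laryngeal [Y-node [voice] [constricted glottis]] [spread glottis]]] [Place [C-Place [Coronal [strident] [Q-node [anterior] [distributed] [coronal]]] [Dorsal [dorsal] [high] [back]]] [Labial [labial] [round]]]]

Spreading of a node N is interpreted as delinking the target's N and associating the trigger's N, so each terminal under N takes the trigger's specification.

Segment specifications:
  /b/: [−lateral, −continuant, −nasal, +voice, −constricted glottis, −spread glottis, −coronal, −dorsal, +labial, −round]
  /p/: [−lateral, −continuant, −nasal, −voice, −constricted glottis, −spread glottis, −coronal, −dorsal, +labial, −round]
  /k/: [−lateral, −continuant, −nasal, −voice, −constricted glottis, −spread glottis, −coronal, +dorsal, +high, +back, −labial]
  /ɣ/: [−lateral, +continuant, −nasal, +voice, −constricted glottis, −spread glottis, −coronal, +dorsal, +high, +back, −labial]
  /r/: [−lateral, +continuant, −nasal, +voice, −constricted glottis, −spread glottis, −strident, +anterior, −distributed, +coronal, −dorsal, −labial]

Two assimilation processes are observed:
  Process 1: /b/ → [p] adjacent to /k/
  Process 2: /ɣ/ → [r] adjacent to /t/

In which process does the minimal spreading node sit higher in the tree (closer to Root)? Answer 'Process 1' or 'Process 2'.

In Process 1, [voice] changes, so the minimal spreading node is [voice] at depth 4.
In Process 2, [coronal], [anterior], [distributed], [strident], [dorsal], [high], [back] change, so the minimal spreading node is C-Place at depth 2.
C-Place is closer to Root than [voice], so Process 2 spreads the higher node.

Process 2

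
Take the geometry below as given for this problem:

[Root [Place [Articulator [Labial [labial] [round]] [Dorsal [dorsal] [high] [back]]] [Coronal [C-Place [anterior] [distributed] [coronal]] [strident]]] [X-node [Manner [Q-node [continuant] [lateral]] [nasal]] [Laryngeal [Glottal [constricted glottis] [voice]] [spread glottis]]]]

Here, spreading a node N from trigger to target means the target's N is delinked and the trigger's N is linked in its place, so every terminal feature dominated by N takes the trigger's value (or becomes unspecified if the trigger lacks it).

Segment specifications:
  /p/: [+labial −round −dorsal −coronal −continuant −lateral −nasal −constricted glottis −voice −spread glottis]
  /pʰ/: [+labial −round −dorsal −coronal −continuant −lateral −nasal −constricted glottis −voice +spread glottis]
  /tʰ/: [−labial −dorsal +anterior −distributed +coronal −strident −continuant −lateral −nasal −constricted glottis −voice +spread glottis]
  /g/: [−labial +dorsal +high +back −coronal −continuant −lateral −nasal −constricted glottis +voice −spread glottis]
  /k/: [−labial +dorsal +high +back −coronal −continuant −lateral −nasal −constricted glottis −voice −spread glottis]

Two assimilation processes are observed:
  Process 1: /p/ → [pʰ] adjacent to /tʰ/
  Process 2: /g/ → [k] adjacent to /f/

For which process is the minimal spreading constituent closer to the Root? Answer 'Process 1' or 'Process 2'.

Process 1

Process 1 alters [spread glottis]; the lowest dominating node is [spread glottis] (depth 3 from Root).
In Process 2, [voice] changes, so the minimal spreading node is [voice] at depth 4.
[spread glottis] (depth 3) sits above [voice] (depth 4), making Process 1 the one with the higher spreading node.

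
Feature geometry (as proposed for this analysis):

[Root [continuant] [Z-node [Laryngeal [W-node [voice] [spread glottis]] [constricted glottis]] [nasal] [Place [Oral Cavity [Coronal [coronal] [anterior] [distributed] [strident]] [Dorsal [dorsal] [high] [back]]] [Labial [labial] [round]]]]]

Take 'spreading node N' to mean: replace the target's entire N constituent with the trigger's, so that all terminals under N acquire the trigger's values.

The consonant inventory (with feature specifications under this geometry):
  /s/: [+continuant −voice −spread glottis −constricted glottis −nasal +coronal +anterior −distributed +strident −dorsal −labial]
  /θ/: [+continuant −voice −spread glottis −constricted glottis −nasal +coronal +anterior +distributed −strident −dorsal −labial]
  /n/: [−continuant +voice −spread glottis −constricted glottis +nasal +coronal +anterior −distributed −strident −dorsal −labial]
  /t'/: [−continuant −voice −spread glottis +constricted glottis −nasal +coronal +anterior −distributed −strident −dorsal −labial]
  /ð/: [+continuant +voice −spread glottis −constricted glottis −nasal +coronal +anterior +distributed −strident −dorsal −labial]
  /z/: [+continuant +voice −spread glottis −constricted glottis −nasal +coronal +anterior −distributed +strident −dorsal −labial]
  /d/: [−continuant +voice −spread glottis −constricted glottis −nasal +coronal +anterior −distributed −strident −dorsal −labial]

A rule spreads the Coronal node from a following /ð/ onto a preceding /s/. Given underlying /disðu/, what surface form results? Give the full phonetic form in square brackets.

Coronal immediately or transitively dominates [coronal], [anterior], [distributed], [strident].
Spreading Coronal from /ð/ onto /s/ replaces those values with /ð/'s: [+coronal], [+anterior], [+distributed], [−strident]. Features outside Coronal ([continuant], [voice], [spread glottis], …) stay as in /s/.
The resulting bundle matches /θ/ in the inventory; substituting it for /s/ gives [diθðu].

[diθðu]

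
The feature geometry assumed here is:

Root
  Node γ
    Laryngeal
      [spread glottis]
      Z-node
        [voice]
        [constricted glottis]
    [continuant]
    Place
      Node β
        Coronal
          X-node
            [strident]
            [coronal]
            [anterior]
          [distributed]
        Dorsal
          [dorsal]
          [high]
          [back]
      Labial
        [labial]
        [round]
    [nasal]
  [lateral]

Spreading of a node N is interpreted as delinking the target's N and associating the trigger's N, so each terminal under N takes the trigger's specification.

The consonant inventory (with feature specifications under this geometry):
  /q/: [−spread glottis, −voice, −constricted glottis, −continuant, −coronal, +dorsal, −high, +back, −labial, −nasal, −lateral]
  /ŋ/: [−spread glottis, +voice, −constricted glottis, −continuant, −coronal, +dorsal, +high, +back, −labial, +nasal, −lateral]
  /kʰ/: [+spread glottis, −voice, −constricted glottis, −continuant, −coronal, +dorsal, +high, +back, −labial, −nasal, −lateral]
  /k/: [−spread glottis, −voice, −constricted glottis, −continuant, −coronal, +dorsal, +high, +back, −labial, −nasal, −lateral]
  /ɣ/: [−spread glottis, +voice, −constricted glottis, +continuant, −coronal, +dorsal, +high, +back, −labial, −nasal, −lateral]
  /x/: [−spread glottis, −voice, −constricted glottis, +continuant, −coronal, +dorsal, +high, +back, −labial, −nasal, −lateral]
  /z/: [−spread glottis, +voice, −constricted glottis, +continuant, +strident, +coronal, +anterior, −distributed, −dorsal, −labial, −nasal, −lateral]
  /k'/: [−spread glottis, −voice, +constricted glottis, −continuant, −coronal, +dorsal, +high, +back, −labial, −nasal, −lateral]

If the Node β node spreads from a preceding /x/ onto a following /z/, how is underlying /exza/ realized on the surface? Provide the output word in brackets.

[exɣa]

Terminals under Node β in this geometry: [strident], [coronal], [anterior], [distributed], [dorsal], [high], [back].
The target acquires /x/'s values for everything under Node β — [−coronal], [+dorsal], [+high], [+back] — while keeping its own [spread glottis], [voice], [constricted glottis], ….
Among the inventory, only /ɣ/ has exactly this specification, giving the surface form [exɣa].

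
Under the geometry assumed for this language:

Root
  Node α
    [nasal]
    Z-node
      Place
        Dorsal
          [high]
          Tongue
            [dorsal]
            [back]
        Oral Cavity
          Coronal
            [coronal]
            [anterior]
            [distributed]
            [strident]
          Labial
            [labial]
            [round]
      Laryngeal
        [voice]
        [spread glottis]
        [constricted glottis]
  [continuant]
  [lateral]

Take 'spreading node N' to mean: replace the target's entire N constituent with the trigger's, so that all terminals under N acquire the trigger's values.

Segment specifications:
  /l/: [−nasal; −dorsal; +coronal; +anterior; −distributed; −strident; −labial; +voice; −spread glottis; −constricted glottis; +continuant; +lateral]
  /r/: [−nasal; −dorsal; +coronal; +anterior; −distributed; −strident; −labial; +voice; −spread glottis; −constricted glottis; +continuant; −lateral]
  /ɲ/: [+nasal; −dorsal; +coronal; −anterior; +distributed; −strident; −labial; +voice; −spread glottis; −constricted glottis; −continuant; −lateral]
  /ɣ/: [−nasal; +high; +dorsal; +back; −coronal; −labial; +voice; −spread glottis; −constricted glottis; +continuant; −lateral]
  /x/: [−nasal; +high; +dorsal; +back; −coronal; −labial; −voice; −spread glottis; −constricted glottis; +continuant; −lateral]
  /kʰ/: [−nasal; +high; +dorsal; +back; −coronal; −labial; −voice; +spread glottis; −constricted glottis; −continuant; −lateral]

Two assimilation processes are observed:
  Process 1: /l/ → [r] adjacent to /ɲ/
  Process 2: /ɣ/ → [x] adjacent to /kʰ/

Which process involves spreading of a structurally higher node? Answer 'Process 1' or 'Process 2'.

Process 1

Process 1 alters [lateral]; the lowest dominating node is [lateral] (depth 1 from Root).
Process 2: the feature that changes is [voice]; the minimal node is [voice] (depth 4).
[lateral] is closer to Root than [voice], so Process 1 spreads the higher node.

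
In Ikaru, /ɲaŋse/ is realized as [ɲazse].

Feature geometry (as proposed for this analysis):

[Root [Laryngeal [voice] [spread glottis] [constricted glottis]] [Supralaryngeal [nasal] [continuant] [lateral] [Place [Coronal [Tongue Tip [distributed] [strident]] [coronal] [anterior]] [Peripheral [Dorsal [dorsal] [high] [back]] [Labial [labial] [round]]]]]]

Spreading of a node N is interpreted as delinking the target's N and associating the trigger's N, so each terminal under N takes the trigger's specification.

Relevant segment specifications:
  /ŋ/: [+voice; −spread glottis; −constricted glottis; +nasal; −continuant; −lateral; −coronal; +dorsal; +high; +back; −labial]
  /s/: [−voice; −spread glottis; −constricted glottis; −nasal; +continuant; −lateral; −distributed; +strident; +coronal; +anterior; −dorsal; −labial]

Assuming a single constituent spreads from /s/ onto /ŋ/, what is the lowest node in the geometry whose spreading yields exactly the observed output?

Feature comparison: [nasal], [continuant], [coronal], [anterior], [distributed], [strident], [dorsal], [high], [back] differ between /ŋ/ and [z]; the remaining terminals match.
In this geometry the lowest node dominating all of them is Supralaryngeal: every daughter of Supralaryngeal dominates only a proper subset, so no lower node suffices.
Delinking /ŋ/'s Supralaryngeal and associating /s/'s Supralaryngeal gives precisely the feature bundle of [z].
[voice] — on which /s/ differs from /ŋ/ — is unchanged, so Root cannot have spread; the constituent is no larger than Supralaryngeal.

Supralaryngeal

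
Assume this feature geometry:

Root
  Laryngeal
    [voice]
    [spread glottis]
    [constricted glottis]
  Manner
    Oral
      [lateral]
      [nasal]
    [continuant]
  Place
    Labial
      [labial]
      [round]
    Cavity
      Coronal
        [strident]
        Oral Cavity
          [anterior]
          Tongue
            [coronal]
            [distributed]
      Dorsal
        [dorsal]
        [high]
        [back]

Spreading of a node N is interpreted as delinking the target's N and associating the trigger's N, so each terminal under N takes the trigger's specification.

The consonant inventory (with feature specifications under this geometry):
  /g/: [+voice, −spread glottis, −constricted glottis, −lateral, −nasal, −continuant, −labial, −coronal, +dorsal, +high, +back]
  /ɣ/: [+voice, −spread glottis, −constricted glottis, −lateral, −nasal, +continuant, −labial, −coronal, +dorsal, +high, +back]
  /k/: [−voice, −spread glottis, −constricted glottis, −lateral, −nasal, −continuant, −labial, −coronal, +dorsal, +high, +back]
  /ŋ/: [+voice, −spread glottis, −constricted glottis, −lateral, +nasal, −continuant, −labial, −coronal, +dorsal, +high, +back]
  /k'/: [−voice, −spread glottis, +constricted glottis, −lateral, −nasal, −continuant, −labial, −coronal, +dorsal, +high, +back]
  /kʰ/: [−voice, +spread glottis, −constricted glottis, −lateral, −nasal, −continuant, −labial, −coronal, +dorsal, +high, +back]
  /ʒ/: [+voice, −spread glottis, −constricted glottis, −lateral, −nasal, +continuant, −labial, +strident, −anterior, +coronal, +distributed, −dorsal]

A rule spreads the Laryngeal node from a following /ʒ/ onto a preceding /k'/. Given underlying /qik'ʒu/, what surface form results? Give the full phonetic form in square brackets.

Laryngeal immediately or transitively dominates [voice], [spread glottis], [constricted glottis].
The target acquires /ʒ/'s values for everything under Laryngeal — [+voice], [−spread glottis], [−constricted glottis] — while keeping its own [lateral], [nasal], [continuant], ….
Among the inventory, only /g/ has exactly this specification, giving the surface form [qigʒu].

[qigʒu]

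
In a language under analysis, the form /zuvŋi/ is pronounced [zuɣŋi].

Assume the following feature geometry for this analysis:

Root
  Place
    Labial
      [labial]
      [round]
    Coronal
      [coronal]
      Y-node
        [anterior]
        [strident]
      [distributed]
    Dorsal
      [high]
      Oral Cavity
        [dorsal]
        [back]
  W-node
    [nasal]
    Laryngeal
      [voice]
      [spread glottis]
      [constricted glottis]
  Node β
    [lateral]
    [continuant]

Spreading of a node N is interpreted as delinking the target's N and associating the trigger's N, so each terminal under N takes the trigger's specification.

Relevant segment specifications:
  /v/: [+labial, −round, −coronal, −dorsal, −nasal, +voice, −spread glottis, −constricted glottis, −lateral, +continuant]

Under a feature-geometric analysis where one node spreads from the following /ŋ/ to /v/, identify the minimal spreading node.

Comparing /v/ with its surface form [ɣ], the features that change are [labial], [round], [dorsal], [high], [back].
In this geometry the lowest node dominating all of them is Place: every daughter of Place dominates only a proper subset, so no lower node suffices.
Delinking /v/'s Place and associating /ŋ/'s Place gives precisely the feature bundle of [ɣ].
[nasal], [continuant] — on which /ŋ/ differs from /v/ — are unchanged, so Root cannot have spread; the constituent is no larger than Place.

Place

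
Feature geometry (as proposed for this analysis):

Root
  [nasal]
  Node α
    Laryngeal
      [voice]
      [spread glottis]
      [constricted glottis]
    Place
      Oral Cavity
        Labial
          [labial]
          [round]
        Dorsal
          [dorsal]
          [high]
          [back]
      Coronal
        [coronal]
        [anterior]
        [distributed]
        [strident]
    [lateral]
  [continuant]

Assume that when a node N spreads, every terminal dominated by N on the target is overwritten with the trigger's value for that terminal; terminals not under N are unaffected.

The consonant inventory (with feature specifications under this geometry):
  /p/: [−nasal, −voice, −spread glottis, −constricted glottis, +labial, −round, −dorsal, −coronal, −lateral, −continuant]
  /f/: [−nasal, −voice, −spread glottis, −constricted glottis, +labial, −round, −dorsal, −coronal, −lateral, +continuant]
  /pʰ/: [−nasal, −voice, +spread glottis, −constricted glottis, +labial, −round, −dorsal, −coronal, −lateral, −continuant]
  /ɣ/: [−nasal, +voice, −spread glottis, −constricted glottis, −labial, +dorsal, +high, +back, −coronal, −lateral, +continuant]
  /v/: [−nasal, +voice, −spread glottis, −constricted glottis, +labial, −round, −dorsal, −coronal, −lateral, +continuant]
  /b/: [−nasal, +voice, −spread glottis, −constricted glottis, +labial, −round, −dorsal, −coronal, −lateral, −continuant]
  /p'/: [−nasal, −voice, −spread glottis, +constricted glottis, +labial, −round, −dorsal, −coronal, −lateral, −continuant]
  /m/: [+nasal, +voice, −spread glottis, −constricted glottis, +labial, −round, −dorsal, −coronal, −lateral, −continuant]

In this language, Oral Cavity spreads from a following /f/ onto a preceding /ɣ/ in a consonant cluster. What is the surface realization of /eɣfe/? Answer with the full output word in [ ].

Terminals under Oral Cavity in this geometry: [labial], [round], [dorsal], [high], [back].
The target acquires /f/'s values for everything under Oral Cavity — [+labial], [−round], [−dorsal] — while keeping its own [nasal], [voice], [spread glottis], ….
Among the inventory, only /v/ has exactly this specification, giving the surface form [evfe].

[evfe]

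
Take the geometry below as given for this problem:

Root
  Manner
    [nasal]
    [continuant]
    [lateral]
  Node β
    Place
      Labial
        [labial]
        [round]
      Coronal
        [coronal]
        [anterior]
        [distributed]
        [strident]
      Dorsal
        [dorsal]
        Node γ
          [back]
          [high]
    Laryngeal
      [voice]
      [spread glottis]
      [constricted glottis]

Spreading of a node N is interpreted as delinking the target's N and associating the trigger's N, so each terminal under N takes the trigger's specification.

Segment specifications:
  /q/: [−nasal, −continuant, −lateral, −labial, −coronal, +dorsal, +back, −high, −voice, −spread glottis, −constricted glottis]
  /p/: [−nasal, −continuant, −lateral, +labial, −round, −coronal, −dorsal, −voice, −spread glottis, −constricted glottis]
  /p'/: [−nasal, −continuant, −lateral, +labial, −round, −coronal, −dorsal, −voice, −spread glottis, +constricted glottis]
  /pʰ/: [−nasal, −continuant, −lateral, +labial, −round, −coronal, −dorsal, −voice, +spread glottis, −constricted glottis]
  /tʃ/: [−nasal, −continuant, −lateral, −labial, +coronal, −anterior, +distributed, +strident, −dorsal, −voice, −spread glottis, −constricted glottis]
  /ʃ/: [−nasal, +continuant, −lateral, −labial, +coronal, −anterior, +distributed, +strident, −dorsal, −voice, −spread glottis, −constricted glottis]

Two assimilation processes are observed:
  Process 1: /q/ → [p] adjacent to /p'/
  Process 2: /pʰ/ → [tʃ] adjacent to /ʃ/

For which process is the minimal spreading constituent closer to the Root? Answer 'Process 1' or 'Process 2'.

Process 1 alters [labial], [round], [dorsal], [high], [back]; the lowest common ancestor is Place (depth 2 from Root).
In Process 2, [spread glottis], [labial], [round], [coronal], [anterior], [distributed], [strident] change, so the minimal spreading node is Node β at depth 1.
Depth 1 < depth 2; Process 2 involves the structurally higher constituent Node β.

Process 2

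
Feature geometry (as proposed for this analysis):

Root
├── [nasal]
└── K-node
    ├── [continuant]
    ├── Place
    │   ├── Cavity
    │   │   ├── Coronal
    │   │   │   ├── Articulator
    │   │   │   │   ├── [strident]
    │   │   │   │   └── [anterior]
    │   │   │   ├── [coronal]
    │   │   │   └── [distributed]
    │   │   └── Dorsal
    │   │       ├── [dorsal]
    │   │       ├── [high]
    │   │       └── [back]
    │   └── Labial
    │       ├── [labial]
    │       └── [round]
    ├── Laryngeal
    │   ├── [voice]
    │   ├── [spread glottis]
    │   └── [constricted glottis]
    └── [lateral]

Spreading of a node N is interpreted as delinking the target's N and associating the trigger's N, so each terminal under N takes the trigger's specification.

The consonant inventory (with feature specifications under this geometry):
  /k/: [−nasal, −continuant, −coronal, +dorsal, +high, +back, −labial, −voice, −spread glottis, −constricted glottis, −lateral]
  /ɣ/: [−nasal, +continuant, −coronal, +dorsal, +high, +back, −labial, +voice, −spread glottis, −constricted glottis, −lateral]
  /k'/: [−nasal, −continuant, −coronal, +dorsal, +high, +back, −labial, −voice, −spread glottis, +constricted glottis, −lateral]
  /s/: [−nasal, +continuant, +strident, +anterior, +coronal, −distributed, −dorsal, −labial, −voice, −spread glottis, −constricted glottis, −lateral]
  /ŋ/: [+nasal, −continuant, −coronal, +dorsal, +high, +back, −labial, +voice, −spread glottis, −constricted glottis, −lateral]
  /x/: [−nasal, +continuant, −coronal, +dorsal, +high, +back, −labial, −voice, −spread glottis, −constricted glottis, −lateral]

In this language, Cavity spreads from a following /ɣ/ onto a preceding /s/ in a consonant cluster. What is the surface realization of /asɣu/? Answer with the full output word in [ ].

The Cavity node dominates the terminals [strident], [anterior], [coronal], [distributed], [dorsal], [high], [back].
Spreading Cavity from /ɣ/ onto /s/ replaces those values with /ɣ/'s: [−coronal], [+dorsal], [+high], [+back]. Features outside Cavity ([nasal], [continuant], [labial], …) stay as in /s/.
Among the inventory, only /x/ has exactly this specification, giving the surface form [axɣu].

[axɣu]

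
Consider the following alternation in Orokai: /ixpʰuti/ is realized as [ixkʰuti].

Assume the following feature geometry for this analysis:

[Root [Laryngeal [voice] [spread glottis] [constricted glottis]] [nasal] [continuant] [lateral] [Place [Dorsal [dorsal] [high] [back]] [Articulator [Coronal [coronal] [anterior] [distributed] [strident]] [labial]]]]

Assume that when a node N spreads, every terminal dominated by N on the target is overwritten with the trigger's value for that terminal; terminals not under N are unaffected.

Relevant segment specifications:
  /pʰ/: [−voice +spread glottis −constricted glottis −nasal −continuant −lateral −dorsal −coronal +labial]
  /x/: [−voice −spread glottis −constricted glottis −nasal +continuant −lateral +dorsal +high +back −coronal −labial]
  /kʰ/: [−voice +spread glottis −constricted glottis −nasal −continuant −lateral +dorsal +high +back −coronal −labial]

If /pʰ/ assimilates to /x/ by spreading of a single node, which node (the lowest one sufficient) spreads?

Place

The alternation /pʰ/ → [kʰ] changes [labial], [dorsal], [high], [back] and nothing else.
In this geometry the lowest node dominating all of them is Place: every daughter of Place dominates only a proper subset, so no lower node suffices.
Spreading Place from /x/ overwrites each of those terminals with /x/'s values, yielding exactly [kʰ].
Since [spread glottis], [continuant] are preserved even though /x/ disagrees there, no node above Place spread.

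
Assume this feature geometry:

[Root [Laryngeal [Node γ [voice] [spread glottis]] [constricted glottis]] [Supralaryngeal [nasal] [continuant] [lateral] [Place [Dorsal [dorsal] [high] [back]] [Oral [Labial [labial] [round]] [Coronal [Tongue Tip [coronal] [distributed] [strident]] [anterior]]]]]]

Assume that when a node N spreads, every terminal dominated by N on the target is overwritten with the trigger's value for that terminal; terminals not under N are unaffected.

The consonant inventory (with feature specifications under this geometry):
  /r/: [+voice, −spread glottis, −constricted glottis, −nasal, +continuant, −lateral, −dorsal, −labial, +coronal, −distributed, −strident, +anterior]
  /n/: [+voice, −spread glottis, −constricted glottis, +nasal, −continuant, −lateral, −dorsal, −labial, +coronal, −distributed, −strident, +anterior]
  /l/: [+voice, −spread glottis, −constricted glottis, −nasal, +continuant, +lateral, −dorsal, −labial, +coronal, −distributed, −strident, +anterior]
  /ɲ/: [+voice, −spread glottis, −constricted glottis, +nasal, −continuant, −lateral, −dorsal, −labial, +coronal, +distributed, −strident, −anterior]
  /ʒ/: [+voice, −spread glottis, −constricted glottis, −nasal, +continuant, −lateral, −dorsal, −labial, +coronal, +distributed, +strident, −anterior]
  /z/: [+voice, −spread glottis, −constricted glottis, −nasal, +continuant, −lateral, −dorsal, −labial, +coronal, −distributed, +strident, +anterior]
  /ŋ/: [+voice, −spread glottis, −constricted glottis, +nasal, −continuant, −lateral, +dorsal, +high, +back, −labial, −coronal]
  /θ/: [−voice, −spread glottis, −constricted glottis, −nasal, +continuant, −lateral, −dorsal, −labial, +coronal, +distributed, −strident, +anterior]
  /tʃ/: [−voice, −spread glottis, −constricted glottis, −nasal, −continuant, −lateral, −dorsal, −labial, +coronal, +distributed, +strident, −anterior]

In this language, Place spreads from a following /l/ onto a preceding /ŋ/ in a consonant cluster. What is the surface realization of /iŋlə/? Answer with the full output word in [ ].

The Place node dominates the terminals [dorsal], [high], [back], [labial], [round], [coronal], [distributed], [strident], [anterior].
After delinking /ŋ/'s Place and linking /l/'s, the affected terminals become [−dorsal], [−labial], [+coronal], [−distributed], [−strident], [+anterior]; [voice], [spread glottis], [constricted glottis], … (outside Place) are retained from /ŋ/.
Among the inventory, only /n/ has exactly this specification, giving the surface form [inlə].

[inlə]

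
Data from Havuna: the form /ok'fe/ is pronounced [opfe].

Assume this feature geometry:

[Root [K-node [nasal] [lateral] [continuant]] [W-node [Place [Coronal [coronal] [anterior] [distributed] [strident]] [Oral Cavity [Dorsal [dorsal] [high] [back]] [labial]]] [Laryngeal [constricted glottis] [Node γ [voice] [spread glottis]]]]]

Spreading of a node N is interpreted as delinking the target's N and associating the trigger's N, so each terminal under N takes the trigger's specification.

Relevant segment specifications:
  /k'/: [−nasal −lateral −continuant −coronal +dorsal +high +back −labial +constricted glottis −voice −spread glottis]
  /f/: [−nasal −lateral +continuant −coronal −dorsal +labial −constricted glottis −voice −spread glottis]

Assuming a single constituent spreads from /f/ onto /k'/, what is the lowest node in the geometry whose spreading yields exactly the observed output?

W-node

/k'/ and [p] differ in [constricted glottis], [labial], [dorsal], [high], [back]; every other specified feature is identical.
Tracing each changed feature up the tree, the paths first meet at W-node; any lower node misses at least one of them.
If W-node spreads, every terminal under it takes /f/'s value, producing [p] as observed.
Had Root spread, [continuant] would have taken /f/'s value; it stays as in /k'/, confirming the spreading constituent is exactly W-node.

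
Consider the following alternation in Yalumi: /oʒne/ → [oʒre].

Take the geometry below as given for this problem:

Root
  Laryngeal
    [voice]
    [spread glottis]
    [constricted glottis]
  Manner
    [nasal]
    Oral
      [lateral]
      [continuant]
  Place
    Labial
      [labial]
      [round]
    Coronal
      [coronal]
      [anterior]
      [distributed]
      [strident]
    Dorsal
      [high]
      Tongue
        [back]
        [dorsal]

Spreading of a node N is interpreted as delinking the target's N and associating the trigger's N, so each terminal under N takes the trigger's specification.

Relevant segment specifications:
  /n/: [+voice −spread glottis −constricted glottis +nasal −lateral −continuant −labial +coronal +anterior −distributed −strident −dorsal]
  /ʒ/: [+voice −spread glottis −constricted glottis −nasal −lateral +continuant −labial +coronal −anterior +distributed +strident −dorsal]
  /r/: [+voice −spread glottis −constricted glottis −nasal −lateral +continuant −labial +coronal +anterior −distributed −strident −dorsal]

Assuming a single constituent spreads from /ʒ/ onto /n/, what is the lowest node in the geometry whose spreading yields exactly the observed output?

The alternation /n/ → [r] changes [nasal], [continuant] and nothing else.
The smallest constituent containing every changed terminal is Manner — each of its daughters lacks at least one of the affected features.
If Manner spreads, every terminal under it takes /ʒ/'s value, producing [r] as observed.
[distributed], [strident] — on which /ʒ/ differs from /n/ — are unchanged, so Root cannot have spread; the constituent is no larger than Manner.

Manner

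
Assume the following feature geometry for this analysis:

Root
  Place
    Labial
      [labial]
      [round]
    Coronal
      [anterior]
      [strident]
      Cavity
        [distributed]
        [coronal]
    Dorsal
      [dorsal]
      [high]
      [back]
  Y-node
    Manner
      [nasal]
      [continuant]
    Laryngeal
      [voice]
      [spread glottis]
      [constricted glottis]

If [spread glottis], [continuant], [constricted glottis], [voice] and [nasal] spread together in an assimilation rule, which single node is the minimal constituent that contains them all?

[spread glottis] is immediately dominated by Laryngeal.
[continuant] is immediately dominated by Manner.
[constricted glottis] is immediately dominated by Laryngeal.
[voice] is immediately dominated by Laryngeal.
[nasal] is immediately dominated by Manner.
The lowest node appearing on every path is Y-node; each proper daughter of Y-node fails to dominate at least one of the listed features.

Y-node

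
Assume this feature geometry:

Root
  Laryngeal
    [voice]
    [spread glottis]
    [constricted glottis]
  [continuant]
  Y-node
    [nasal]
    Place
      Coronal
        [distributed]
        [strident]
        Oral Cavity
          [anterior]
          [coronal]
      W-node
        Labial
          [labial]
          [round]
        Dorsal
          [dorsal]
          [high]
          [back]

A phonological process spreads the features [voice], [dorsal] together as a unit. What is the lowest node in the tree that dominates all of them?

[voice]: Root ▹ Laryngeal ▹ [voice].
[dorsal]: Root ▹ Y-node ▹ Place ▹ W-node ▹ Dorsal ▹ [dorsal].
These paths first converge at Root; no daughter of Root dominates all 2 features, so Root is the minimal constituent.

Root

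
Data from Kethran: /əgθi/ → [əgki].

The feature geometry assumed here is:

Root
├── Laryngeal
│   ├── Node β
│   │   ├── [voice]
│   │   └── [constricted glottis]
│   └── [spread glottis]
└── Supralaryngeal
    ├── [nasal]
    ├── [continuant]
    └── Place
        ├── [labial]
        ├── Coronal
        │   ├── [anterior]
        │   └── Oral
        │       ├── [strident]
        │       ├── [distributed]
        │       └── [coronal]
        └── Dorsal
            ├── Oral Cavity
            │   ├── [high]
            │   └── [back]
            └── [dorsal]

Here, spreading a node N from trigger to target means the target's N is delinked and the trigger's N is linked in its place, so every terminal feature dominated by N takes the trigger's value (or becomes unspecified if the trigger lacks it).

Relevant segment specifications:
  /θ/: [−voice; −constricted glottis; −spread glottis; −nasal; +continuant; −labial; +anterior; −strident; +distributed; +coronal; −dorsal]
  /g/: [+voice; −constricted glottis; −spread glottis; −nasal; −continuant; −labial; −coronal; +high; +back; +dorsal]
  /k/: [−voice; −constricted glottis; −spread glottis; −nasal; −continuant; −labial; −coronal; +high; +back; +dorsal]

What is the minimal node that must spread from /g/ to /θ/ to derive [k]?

Feature comparison: [continuant], [coronal], [anterior], [distributed], [strident], [dorsal], [high], [back] differ between /θ/ and [k]; the remaining terminals match.
Tracing each changed feature up the tree, the paths first meet at Supralaryngeal; any lower node misses at least one of them.
Delinking /θ/'s Supralaryngeal and associating /g/'s Supralaryngeal gives precisely the feature bundle of [k].
Had Root spread, [voice] would have taken /g/'s value; it stays as in /θ/, confirming the spreading constituent is exactly Supralaryngeal.

Supralaryngeal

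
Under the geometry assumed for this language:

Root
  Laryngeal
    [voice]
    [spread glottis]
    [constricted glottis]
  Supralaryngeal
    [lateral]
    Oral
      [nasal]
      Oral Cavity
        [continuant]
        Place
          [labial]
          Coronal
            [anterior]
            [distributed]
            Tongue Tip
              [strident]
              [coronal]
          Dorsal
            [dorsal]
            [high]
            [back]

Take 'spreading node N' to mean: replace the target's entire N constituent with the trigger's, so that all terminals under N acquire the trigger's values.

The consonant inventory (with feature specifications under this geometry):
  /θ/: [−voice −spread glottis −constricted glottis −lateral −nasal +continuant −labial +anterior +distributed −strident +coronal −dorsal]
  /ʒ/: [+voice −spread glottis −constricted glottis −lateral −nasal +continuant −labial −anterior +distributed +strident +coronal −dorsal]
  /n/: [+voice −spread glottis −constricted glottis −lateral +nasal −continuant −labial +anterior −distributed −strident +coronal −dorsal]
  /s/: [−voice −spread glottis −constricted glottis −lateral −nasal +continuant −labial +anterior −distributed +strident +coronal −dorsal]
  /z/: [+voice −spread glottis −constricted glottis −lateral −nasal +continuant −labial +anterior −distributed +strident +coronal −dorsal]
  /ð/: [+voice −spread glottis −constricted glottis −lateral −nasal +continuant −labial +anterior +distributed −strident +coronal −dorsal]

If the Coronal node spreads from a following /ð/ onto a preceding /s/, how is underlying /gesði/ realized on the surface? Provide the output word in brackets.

[geθði]

The Coronal node dominates the terminals [anterior], [distributed], [strident], [coronal].
Spreading Coronal from /ð/ onto /s/ replaces those values with /ð/'s: [+anterior], [+distributed], [−strident], [+coronal]. Features outside Coronal ([voice], [spread glottis], [constricted glottis], …) stay as in /s/.
This feature bundle is that of [θ], so /gesði/ surfaces as [geθði].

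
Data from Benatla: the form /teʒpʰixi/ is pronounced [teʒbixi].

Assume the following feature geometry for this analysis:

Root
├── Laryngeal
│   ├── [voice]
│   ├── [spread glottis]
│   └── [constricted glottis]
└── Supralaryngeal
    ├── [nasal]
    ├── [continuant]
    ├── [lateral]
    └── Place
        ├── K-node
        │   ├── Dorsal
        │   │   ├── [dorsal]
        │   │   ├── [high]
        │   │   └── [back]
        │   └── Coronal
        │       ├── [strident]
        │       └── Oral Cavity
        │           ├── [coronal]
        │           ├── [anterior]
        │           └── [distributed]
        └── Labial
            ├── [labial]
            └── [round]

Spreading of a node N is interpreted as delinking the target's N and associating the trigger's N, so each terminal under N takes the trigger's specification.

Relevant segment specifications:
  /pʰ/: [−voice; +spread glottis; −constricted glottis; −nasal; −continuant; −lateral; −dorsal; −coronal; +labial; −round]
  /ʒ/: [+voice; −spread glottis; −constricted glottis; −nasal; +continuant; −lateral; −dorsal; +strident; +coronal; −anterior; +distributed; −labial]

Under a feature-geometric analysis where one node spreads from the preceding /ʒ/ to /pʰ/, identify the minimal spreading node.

Feature comparison: [voice], [spread glottis] differ between /pʰ/ and [b]; the remaining terminals match.
Tracing each changed feature up the tree, the paths first meet at Laryngeal; any lower node misses at least one of them.
Spreading Laryngeal from /ʒ/ overwrites each of those terminals with /ʒ/'s values, yielding exactly [b].
Had Root spread, [labial], [coronal] would have taken /ʒ/'s values; they stay as in /pʰ/, confirming the spreading constituent is exactly Laryngeal.

Laryngeal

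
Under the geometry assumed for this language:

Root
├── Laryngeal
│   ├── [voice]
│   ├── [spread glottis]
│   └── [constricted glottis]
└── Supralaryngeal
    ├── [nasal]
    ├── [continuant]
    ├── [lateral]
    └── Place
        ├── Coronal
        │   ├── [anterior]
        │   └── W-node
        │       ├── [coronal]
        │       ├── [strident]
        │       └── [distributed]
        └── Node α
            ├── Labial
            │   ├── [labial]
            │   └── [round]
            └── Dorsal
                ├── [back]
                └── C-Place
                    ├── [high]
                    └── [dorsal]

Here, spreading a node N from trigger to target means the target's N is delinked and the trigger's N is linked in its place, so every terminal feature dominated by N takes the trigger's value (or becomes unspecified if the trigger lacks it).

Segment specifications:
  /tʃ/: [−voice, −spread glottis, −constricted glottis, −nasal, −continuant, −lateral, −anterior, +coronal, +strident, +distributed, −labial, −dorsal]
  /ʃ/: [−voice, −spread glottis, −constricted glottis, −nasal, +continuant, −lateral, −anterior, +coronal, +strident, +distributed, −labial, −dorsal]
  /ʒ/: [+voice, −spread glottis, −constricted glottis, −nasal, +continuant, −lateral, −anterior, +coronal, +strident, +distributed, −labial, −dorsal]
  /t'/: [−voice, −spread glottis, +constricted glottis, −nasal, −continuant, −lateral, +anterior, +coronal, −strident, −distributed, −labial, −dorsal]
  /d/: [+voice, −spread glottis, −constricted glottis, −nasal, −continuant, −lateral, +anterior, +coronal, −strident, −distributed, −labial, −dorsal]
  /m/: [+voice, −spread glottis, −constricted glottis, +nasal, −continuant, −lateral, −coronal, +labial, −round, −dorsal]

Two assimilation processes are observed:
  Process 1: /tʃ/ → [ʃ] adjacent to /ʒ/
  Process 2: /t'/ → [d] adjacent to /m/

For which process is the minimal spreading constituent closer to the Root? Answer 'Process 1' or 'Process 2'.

Process 2

Process 1 alters [continuant]; the lowest dominating node is [continuant] (depth 2 from Root).
Process 2: the features that change are [voice], [constricted glottis]; the minimal node is Laryngeal (depth 1).
Laryngeal is closer to Root than [continuant], so Process 2 spreads the higher node.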